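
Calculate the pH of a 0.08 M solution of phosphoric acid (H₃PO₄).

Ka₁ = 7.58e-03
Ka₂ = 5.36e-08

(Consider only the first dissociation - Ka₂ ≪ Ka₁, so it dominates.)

First dissociation dominates. From Ka₁ = [H⁺][HA⁻]/[H₂A], x² + Ka₁·x − Ka₁·C = 0 with C = 0.08 M and Ka₁ = 7.58e-03. Solving: [H⁺] = (−Ka₁ + √(Ka₁² + 4·Ka₁·C)) / 2 = 2.1125e-02 M. pH = -log(2.1125e-02) = 1.68.

pH = 1.68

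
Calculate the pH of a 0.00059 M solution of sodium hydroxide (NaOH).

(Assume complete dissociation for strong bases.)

[OH⁻] = 0.00059 M for strong base. pOH = -log[OH⁻] = 3.23, pH = 14 - pOH

pH = 10.77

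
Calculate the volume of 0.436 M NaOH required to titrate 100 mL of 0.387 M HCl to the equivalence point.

At equivalence: moles acid = moles base. moles HCl = 0.387 × 100/1000 = 0.0387 mol. V_base = moles / 0.436 × 1000 = 88.8 mL.

V_{base} = 88.8 mL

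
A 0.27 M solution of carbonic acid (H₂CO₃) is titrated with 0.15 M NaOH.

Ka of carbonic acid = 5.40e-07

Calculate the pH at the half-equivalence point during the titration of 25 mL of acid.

At half-equivalence [HA] = [A⁻], so Henderson-Hasselbalch gives pH = pKa = -log(5.40e-07) = 6.27.

pH = pKa = 6.27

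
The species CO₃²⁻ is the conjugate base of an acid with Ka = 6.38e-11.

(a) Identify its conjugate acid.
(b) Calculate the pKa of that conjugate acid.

(a) The conjugate acid is formed by adding one H⁺ to CO₃²⁻, giving HCO₃⁻. (b) pKa = -log(Ka) = -log(6.38e-11) = 10.20.

Conjugate acid: HCO₃⁻; pK_a = 10.20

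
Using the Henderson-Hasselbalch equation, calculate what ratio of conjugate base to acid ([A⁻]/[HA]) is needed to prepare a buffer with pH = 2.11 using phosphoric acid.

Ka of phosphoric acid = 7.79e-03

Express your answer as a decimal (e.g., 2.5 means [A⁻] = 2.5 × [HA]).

pKa = -log(7.79e-03) = 2.1085. pH = pKa + log([A⁻]/[HA]), so log([A⁻]/[HA]) = pH − pKa = 2.11 − 2.1085 = 0.0015. [A⁻]/[HA] = 10^(0.0015) = 1.00

[A⁻]/[HA] = 1.00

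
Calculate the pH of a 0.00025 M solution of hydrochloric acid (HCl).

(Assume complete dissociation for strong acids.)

[H⁺] = 0.00025 M for strong acid. pH = -log[H⁺] = -log(0.00025)

pH = 3.60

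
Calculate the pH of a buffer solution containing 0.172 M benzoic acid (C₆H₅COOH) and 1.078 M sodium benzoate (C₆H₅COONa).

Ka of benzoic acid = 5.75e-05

pKa = -log(5.75e-05) = 4.24. pH = pKa + log([A⁻]/[HA]) = 4.24 + log(1.078/0.172)

pH = 5.04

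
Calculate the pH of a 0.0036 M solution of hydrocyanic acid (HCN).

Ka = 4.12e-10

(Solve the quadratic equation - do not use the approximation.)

x² + Ka×x - Ka×C = 0. Using quadratic formula: [H⁺] = 1.2177e-06

pH = 5.91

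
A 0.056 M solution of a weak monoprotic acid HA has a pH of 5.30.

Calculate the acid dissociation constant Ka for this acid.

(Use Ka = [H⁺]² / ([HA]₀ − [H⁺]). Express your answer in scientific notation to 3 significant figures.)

[H⁺] = 10^(−pH) = 10^(−5.30) = 5.012e-06 M. For HA ⇌ H⁺ + A⁻, Ka = [H⁺][A⁻]/[HA] = [H⁺]² / ([HA]₀ − [H⁺]) = (5.012e-06)² / (0.056 − 5.012e-06) = 4.49e-10.

K_a = 4.49e-10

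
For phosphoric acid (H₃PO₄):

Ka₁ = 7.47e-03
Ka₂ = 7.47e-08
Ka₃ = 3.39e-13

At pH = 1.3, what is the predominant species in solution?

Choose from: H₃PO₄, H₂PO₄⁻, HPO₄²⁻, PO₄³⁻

pKa₁ = 2.13, pKa₂ = 7.13, pKa₃ = 12.47. For a polyprotic acid the predominant species crosses at each pKa: below pKa_n the protonated form dominates, above it the deprotonated form does. At pH = 1.3, the predominant species is H₃PO₄.

H₃PO₄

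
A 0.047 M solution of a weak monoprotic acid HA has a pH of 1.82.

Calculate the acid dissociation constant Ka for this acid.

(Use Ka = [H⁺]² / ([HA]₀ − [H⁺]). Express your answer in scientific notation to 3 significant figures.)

[H⁺] = 10^(−pH) = 10^(−1.82) = 1.514e-02 M. For HA ⇌ H⁺ + A⁻, Ka = [H⁺][A⁻]/[HA] = [H⁺]² / ([HA]₀ − [H⁺]) = (1.514e-02)² / (0.047 − 1.514e-02) = 7.19e-03.

K_a = 7.19e-03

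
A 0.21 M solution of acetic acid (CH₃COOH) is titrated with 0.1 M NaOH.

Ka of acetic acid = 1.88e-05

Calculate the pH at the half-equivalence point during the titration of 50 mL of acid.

At half-equivalence [HA] = [A⁻], so Henderson-Hasselbalch gives pH = pKa = -log(1.88e-05) = 4.73.

pH = pKa = 4.73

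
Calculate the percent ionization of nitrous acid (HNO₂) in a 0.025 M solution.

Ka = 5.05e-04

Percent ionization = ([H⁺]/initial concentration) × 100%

Using Ka equilibrium: x² + Ka×x - Ka×C = 0. Solving: [H⁺] = 3.3096e-03. Percent = (3.3096e-03/0.025) × 100

Percent ionization = 13.2%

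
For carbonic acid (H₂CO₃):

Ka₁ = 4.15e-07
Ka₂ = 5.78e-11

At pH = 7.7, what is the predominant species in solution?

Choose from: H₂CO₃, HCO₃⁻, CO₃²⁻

pKa₁ = 6.38, pKa₂ = 10.24. For a polyprotic acid the predominant species crosses at each pKa: below pKa_n the protonated form dominates, above it the deprotonated form does. At pH = 7.7, the predominant species is HCO₃⁻.

HCO₃⁻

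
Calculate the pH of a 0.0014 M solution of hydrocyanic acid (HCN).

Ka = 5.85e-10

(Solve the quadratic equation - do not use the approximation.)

x² + Ka×x - Ka×C = 0. Using quadratic formula: [H⁺] = 9.0469e-07

pH = 6.04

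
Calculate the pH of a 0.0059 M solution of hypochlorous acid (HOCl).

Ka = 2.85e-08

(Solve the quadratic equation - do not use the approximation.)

x² + Ka×x - Ka×C = 0. Using quadratic formula: [H⁺] = 1.2953e-05

pH = 4.89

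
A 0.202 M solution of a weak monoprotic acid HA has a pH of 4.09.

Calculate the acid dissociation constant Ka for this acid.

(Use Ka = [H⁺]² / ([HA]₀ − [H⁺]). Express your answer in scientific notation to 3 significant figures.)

[H⁺] = 10^(−pH) = 10^(−4.09) = 8.128e-05 M. For HA ⇌ H⁺ + A⁻, Ka = [H⁺][A⁻]/[HA] = [H⁺]² / ([HA]₀ − [H⁺]) = (8.128e-05)² / (0.202 − 8.128e-05) = 3.27e-08.

K_a = 3.27e-08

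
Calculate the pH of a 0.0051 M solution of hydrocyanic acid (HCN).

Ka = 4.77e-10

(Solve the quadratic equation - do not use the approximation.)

x² + Ka×x - Ka×C = 0. Using quadratic formula: [H⁺] = 1.5595e-06

pH = 5.81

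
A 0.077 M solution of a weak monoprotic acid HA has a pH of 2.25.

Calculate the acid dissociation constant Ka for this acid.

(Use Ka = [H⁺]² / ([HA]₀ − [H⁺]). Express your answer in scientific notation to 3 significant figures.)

[H⁺] = 10^(−pH) = 10^(−2.25) = 5.623e-03 M. For HA ⇌ H⁺ + A⁻, Ka = [H⁺][A⁻]/[HA] = [H⁺]² / ([HA]₀ − [H⁺]) = (5.623e-03)² / (0.077 − 5.623e-03) = 4.43e-04.

K_a = 4.43e-04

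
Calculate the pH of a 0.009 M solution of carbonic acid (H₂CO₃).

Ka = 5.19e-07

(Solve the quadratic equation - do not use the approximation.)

x² + Ka×x - Ka×C = 0. Using quadratic formula: [H⁺] = 6.8086e-05

pH = 4.17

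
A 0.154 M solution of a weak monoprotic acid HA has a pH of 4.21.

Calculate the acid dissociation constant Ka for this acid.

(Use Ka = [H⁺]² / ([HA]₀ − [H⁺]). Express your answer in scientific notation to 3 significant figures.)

[H⁺] = 10^(−pH) = 10^(−4.21) = 6.166e-05 M. For HA ⇌ H⁺ + A⁻, Ka = [H⁺][A⁻]/[HA] = [H⁺]² / ([HA]₀ − [H⁺]) = (6.166e-05)² / (0.154 − 6.166e-05) = 2.47e-08.

K_a = 2.47e-08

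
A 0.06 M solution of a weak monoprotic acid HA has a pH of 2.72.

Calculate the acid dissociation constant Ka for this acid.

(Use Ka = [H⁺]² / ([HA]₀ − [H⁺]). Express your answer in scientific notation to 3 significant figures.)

[H⁺] = 10^(−pH) = 10^(−2.72) = 1.905e-03 M. For HA ⇌ H⁺ + A⁻, Ka = [H⁺][A⁻]/[HA] = [H⁺]² / ([HA]₀ − [H⁺]) = (1.905e-03)² / (0.06 − 1.905e-03) = 6.25e-05.

K_a = 6.25e-05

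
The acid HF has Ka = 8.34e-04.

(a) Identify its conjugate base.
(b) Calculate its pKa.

(a) The conjugate base is formed by removing one H⁺ from HF, giving F⁻. (b) pKa = -log(Ka) = -log(8.34e-04) = 3.08.

Conjugate base: F⁻; pK_a = 3.08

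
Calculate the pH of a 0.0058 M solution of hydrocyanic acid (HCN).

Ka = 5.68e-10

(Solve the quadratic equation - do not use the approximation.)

x² + Ka×x - Ka×C = 0. Using quadratic formula: [H⁺] = 1.8148e-06

pH = 5.74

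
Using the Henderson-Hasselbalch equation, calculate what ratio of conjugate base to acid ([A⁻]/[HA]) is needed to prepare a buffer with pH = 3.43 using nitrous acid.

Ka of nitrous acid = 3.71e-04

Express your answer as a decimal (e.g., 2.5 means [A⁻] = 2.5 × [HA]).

pKa = -log(3.71e-04) = 3.4306. pH = pKa + log([A⁻]/[HA]), so log([A⁻]/[HA]) = pH − pKa = 3.43 − 3.4306 = -0.0006. [A⁻]/[HA] = 10^(-0.0006) = 0.999

[A⁻]/[HA] = 0.999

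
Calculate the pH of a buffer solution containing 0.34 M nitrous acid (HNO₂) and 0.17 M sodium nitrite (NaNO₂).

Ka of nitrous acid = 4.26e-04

pKa = -log(4.26e-04) = 3.37. pH = pKa + log([A⁻]/[HA]) = 3.37 + log(0.17/0.34)

pH = 3.07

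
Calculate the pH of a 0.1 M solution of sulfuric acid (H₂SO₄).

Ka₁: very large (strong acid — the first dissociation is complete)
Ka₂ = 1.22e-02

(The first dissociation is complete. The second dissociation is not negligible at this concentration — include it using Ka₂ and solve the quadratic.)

First dissociation is complete: [H⁺]₀ = [HSO₄⁻]₀ = C = 0.1 M. Second dissociation HSO₄⁻ ⇌ H⁺ + SO₄²⁻: let x = [SO₄²⁻]. Ka₂ = (C + x)·x / (C − x) = 1.22e-02 → x² + (C + Ka₂)·x − Ka₂·C = 0 → x² + 0.11220·x − 1.220e-03 = 0. x = (−0.11220 + √(0.11220² + 4 × 1.220e-03)) / 2 = 9.9849e-03 M. [H⁺] = C + x = 0.1 + 9.9849e-03 = 1.0998e-01 M. pH = -log(1.0998e-01) = 0.96.

pH = 0.96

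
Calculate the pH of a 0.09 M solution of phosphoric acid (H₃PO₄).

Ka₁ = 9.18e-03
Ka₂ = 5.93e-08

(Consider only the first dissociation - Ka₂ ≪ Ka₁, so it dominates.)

First dissociation dominates. From Ka₁ = [H⁺][HA⁻]/[H₂A], x² + Ka₁·x − Ka₁·C = 0 with C = 0.09 M and Ka₁ = 9.18e-03. Solving: [H⁺] = (−Ka₁ + √(Ka₁² + 4·Ka₁·C)) / 2 = 2.4518e-02 M. pH = -log(2.4518e-02) = 1.61.

pH = 1.61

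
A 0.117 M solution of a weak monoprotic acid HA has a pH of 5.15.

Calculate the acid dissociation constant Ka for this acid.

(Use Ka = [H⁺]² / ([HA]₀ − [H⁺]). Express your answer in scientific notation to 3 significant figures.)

[H⁺] = 10^(−pH) = 10^(−5.15) = 7.079e-06 M. For HA ⇌ H⁺ + A⁻, Ka = [H⁺][A⁻]/[HA] = [H⁺]² / ([HA]₀ − [H⁺]) = (7.079e-06)² / (0.117 − 7.079e-06) = 4.28e-10.

K_a = 4.28e-10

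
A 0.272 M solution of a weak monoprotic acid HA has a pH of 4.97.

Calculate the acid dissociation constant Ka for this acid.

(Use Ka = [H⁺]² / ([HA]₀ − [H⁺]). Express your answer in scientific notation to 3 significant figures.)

[H⁺] = 10^(−pH) = 10^(−4.97) = 1.072e-05 M. For HA ⇌ H⁺ + A⁻, Ka = [H⁺][A⁻]/[HA] = [H⁺]² / ([HA]₀ − [H⁺]) = (1.072e-05)² / (0.272 − 1.072e-05) = 4.22e-10.

K_a = 4.22e-10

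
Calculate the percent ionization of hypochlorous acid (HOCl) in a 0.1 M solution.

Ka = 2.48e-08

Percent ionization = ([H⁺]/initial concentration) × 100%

Using Ka equilibrium: x² + Ka×x - Ka×C = 0. Solving: [H⁺] = 4.9787e-05. Percent = (4.9787e-05/0.1) × 100

Percent ionization = 0.0498%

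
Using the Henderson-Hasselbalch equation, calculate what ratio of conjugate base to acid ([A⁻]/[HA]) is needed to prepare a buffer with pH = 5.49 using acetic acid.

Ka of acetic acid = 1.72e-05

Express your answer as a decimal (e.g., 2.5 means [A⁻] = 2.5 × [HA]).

pKa = -log(1.72e-05) = 4.7645. pH = pKa + log([A⁻]/[HA]), so log([A⁻]/[HA]) = pH − pKa = 5.49 − 4.7645 = 0.7255. [A⁻]/[HA] = 10^(0.7255) = 5.32

[A⁻]/[HA] = 5.32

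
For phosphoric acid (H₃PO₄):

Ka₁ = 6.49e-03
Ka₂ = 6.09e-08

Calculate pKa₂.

pKa₂ = -log(Ka₂) = -log(6.09e-08) = 7.22.

pK_{a2} = 7.22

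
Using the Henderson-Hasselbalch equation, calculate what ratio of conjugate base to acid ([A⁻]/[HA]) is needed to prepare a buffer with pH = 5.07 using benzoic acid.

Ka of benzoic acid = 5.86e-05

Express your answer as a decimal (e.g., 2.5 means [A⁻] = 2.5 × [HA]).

pKa = -log(5.86e-05) = 4.2321. pH = pKa + log([A⁻]/[HA]), so log([A⁻]/[HA]) = pH − pKa = 5.07 − 4.2321 = 0.8379. [A⁻]/[HA] = 10^(0.8379) = 6.88

[A⁻]/[HA] = 6.88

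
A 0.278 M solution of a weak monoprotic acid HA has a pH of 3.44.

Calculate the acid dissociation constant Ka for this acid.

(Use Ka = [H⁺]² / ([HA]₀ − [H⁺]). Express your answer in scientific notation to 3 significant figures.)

[H⁺] = 10^(−pH) = 10^(−3.44) = 3.631e-04 M. For HA ⇌ H⁺ + A⁻, Ka = [H⁺][A⁻]/[HA] = [H⁺]² / ([HA]₀ − [H⁺]) = (3.631e-04)² / (0.278 − 3.631e-04) = 4.75e-07.

K_a = 4.75e-07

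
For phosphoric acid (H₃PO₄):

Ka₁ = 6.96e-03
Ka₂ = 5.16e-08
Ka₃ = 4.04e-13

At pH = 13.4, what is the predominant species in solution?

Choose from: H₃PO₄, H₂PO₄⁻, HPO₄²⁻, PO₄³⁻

pKa₁ = 2.16, pKa₂ = 7.29, pKa₃ = 12.39. For a polyprotic acid the predominant species crosses at each pKa: below pKa_n the protonated form dominates, above it the deprotonated form does. At pH = 13.4, the predominant species is PO₄³⁻.

PO₄³⁻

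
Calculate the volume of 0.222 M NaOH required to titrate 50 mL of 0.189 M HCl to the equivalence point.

At equivalence: moles acid = moles base. moles HCl = 0.189 × 50/1000 = 0.00945 mol. V_base = moles / 0.222 × 1000 = 42.6 mL.

V_{base} = 42.6 mL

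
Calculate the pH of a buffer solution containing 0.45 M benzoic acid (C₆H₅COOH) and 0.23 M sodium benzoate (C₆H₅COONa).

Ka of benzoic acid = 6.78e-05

pKa = -log(6.78e-05) = 4.17. pH = pKa + log([A⁻]/[HA]) = 4.17 + log(0.23/0.45)

pH = 3.88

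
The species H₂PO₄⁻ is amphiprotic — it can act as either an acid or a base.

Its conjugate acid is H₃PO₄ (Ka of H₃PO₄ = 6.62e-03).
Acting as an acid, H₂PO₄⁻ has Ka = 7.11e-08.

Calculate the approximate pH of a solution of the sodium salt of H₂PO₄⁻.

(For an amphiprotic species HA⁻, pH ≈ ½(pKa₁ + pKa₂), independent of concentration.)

pKa₁ = -log(6.62e-03) = 2.18; pKa₂ = -log(7.11e-08) = 7.15. For an amphiprotic species, pH ≈ ½(pKa₁ + pKa₂) = ½(2.18 + 7.15) = 4.66.

pH = 4.66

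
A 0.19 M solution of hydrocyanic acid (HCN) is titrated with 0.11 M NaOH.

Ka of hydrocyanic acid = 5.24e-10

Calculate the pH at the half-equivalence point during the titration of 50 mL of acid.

At half-equivalence [HA] = [A⁻], so Henderson-Hasselbalch gives pH = pKa = -log(5.24e-10) = 9.28.

pH = pKa = 9.28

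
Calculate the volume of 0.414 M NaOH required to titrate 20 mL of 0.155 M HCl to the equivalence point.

At equivalence: moles acid = moles base. moles HCl = 0.155 × 20/1000 = 0.0031 mol. V_base = moles / 0.414 × 1000 = 7.5 mL.

V_{base} = 7.5 mL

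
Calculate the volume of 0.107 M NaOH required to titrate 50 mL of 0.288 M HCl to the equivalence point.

At equivalence: moles acid = moles base. moles HCl = 0.288 × 50/1000 = 0.0144 mol. V_base = moles / 0.107 × 1000 = 134.6 mL.

V_{base} = 134.6 mL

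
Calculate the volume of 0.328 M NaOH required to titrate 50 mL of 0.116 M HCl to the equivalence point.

At equivalence: moles acid = moles base. moles HCl = 0.116 × 50/1000 = 0.0058 mol. V_base = moles / 0.328 × 1000 = 17.7 mL.

V_{base} = 17.7 mL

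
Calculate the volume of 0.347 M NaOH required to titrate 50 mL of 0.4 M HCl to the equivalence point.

At equivalence: moles acid = moles base. moles HCl = 0.4 × 50/1000 = 0.02 mol. V_base = moles / 0.347 × 1000 = 57.6 mL.

V_{base} = 57.6 mL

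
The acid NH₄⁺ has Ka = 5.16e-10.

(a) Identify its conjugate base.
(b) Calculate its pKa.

(a) The conjugate base is formed by removing one H⁺ from NH₄⁺, giving NH₃. (b) pKa = -log(Ka) = -log(5.16e-10) = 9.29.

Conjugate base: NH₃; pK_a = 9.29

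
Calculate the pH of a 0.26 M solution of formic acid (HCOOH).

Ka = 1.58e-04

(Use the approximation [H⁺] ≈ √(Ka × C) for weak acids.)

[H⁺] = √(Ka × C) = √(1.58e-04 × 0.26) = 6.4094e-03. pH = -log(6.4094e-03)

pH = 2.19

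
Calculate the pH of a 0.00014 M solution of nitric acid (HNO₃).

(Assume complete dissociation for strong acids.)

[H⁺] = 0.00014 M for strong acid. pH = -log[H⁺] = -log(0.00014)

pH = 3.85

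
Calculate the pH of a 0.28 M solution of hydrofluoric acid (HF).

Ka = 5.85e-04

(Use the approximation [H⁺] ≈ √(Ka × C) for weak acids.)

[H⁺] = √(Ka × C) = √(5.85e-04 × 0.28) = 1.2798e-02. pH = -log(1.2798e-02)

pH = 1.89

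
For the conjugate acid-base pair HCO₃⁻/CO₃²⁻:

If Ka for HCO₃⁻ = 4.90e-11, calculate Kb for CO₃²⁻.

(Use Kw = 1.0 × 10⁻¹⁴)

For a conjugate pair Ka × Kb = Kw, so Kb = Kw/Ka = 1.0 × 10⁻¹⁴ / 4.90e-11 = 2.04e-04.

K_b = 2.04e-04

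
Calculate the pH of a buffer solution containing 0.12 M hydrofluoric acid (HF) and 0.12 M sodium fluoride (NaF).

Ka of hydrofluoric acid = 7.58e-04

pKa = -log(7.58e-04) = 3.12. pH = pKa + log([A⁻]/[HA]) = 3.12 + log(0.12/0.12)

pH = 3.12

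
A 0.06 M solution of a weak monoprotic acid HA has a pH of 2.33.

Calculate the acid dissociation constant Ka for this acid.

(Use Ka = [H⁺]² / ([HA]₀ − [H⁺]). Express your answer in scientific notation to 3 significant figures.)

[H⁺] = 10^(−pH) = 10^(−2.33) = 4.677e-03 M. For HA ⇌ H⁺ + A⁻, Ka = [H⁺][A⁻]/[HA] = [H⁺]² / ([HA]₀ − [H⁺]) = (4.677e-03)² / (0.06 − 4.677e-03) = 3.95e-04.

K_a = 3.95e-04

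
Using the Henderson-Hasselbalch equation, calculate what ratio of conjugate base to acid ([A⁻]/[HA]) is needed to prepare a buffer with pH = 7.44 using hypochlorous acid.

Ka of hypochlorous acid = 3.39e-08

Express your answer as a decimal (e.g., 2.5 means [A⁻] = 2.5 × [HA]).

pKa = -log(3.39e-08) = 7.4698. pH = pKa + log([A⁻]/[HA]), so log([A⁻]/[HA]) = pH − pKa = 7.44 − 7.4698 = -0.0298. [A⁻]/[HA] = 10^(-0.0298) = 0.934

[A⁻]/[HA] = 0.934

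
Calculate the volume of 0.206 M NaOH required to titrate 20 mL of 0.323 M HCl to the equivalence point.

At equivalence: moles acid = moles base. moles HCl = 0.323 × 20/1000 = 0.00646 mol. V_base = moles / 0.206 × 1000 = 31.4 mL.

V_{base} = 31.4 mL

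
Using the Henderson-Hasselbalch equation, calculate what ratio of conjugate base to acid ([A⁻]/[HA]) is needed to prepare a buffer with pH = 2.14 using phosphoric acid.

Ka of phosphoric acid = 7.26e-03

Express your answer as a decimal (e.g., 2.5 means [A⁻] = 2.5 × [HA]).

pKa = -log(7.26e-03) = 2.1391. pH = pKa + log([A⁻]/[HA]), so log([A⁻]/[HA]) = pH − pKa = 2.14 − 2.1391 = 0.0009. [A⁻]/[HA] = 10^(0.0009) = 1.00

[A⁻]/[HA] = 1.00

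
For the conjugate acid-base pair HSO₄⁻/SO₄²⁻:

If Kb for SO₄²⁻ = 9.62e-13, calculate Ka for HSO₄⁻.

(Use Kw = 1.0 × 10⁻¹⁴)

For a conjugate pair Ka × Kb = Kw, so Ka = Kw/Kb = 1.0 × 10⁻¹⁴ / 9.62e-13 = 1.04e-02.

K_a = 1.04e-02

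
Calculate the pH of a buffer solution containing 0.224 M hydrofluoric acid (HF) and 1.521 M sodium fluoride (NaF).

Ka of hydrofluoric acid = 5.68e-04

pKa = -log(5.68e-04) = 3.25. pH = pKa + log([A⁻]/[HA]) = 3.25 + log(1.521/0.224)

pH = 4.08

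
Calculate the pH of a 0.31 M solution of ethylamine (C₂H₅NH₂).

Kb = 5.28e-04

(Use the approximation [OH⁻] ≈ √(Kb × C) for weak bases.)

[OH⁻] = √(Kb × C) = √(5.28e-04 × 0.31) = 1.2794e-02. pOH = 1.89, pH = 14 - pOH

pH = 12.11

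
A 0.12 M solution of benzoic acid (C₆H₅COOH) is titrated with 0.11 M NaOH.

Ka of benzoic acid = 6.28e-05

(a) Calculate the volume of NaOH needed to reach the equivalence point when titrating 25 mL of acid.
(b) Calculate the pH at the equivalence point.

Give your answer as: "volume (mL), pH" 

moles acid = 0.12 × 25/1000 = 0.003 mol; V_base = moles/0.11 × 1000 = 27.3 mL. At equivalence only the conjugate base is present: [A⁻] = 0.003/0.052 = 5.7391e-02 M. Kb = Kw/Ka = 1.59e-10; [OH⁻] = √(Kb × [A⁻]) = 3.0230e-06; pOH = 5.52; pH = 14 - pOH = 8.48.

V = 27.3 mL, pH = 8.48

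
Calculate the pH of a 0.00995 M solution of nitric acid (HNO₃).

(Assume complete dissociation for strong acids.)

[H⁺] = 0.00995 M for strong acid. pH = -log[H⁺] = -log(0.00995)

pH = 2.00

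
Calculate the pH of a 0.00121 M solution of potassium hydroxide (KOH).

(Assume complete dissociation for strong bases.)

[OH⁻] = 0.00121 M for strong base. pOH = -log[OH⁻] = 2.92, pH = 14 - pOH

pH = 11.08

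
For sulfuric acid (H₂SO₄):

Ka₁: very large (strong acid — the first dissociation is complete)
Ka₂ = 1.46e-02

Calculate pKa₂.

pKa₂ = -log(Ka₂) = -log(1.46e-02) = 1.84.

pK_{a2} = 1.84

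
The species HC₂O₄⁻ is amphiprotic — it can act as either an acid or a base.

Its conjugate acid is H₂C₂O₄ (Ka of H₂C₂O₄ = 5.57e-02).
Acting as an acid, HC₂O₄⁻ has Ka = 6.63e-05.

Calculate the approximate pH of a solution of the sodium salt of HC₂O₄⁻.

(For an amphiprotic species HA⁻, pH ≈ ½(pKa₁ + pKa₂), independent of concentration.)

pKa₁ = -log(5.57e-02) = 1.25; pKa₂ = -log(6.63e-05) = 4.18. For an amphiprotic species, pH ≈ ½(pKa₁ + pKa₂) = ½(1.25 + 4.18) = 2.72.

pH = 2.72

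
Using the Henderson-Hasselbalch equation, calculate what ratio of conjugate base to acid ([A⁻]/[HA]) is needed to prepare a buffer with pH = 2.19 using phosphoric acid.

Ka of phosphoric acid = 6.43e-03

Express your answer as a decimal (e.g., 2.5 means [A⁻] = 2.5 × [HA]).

pKa = -log(6.43e-03) = 2.1918. pH = pKa + log([A⁻]/[HA]), so log([A⁻]/[HA]) = pH − pKa = 2.19 − 2.1918 = -0.0018. [A⁻]/[HA] = 10^(-0.0018) = 0.996

[A⁻]/[HA] = 0.996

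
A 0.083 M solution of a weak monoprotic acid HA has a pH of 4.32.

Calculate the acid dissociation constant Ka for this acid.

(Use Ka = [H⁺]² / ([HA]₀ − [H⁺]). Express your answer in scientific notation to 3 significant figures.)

[H⁺] = 10^(−pH) = 10^(−4.32) = 4.786e-05 M. For HA ⇌ H⁺ + A⁻, Ka = [H⁺][A⁻]/[HA] = [H⁺]² / ([HA]₀ − [H⁺]) = (4.786e-05)² / (0.083 − 4.786e-05) = 2.76e-08.

K_a = 2.76e-08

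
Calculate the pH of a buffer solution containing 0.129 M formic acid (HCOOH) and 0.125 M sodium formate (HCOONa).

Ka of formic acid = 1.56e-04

pKa = -log(1.56e-04) = 3.81. pH = pKa + log([A⁻]/[HA]) = 3.81 + log(0.125/0.129)

pH = 3.79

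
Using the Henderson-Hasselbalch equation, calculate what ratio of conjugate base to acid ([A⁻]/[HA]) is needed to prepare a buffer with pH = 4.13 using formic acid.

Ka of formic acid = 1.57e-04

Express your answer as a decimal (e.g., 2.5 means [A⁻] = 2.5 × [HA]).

pKa = -log(1.57e-04) = 3.8041. pH = pKa + log([A⁻]/[HA]), so log([A⁻]/[HA]) = pH − pKa = 4.13 − 3.8041 = 0.3259. [A⁻]/[HA] = 10^(0.3259) = 2.12

[A⁻]/[HA] = 2.12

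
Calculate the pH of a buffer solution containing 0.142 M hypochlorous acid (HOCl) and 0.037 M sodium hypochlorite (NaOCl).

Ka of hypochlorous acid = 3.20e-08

pKa = -log(3.20e-08) = 7.49. pH = pKa + log([A⁻]/[HA]) = 7.49 + log(0.037/0.142)

pH = 6.91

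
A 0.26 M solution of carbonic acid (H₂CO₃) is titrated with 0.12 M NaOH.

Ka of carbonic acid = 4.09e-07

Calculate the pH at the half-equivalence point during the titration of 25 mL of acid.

At half-equivalence [HA] = [A⁻], so Henderson-Hasselbalch gives pH = pKa = -log(4.09e-07) = 6.39.

pH = pKa = 6.39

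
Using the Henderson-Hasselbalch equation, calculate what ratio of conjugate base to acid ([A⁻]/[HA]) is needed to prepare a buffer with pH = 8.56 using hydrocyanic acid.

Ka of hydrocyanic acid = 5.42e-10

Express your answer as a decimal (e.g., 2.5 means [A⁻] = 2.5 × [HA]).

pKa = -log(5.42e-10) = 9.2660. pH = pKa + log([A⁻]/[HA]), so log([A⁻]/[HA]) = pH − pKa = 8.56 − 9.2660 = -0.7060. [A⁻]/[HA] = 10^(-0.7060) = 0.197

[A⁻]/[HA] = 0.197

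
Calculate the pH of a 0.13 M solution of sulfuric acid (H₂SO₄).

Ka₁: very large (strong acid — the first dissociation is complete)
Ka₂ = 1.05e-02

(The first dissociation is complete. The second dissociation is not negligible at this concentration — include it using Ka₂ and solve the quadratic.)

First dissociation is complete: [H⁺]₀ = [HSO₄⁻]₀ = C = 0.13 M. Second dissociation HSO₄⁻ ⇌ H⁺ + SO₄²⁻: let x = [SO₄²⁻]. Ka₂ = (C + x)·x / (C − x) = 1.05e-02 → x² + (C + Ka₂)·x − Ka₂·C = 0 → x² + 0.14050·x − 1.365e-03 = 0. x = (−0.14050 + √(0.14050² + 4 × 1.365e-03)) / 2 = 9.1229e-03 M. [H⁺] = C + x = 0.13 + 9.1229e-03 = 1.3912e-01 M. pH = -log(1.3912e-01) = 0.86.

pH = 0.86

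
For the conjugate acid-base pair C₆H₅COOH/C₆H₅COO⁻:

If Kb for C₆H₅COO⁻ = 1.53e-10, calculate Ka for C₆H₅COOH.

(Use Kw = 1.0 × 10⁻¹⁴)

For a conjugate pair Ka × Kb = Kw, so Ka = Kw/Kb = 1.0 × 10⁻¹⁴ / 1.53e-10 = 6.54e-05.

K_a = 6.54e-05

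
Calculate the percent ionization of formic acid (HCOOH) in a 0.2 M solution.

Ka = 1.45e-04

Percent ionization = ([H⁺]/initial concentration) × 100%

Using Ka equilibrium: x² + Ka×x - Ka×C = 0. Solving: [H⁺] = 5.3132e-03. Percent = (5.3132e-03/0.2) × 100

Percent ionization = 2.66%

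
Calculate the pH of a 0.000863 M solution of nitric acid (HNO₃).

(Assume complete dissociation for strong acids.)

[H⁺] = 0.000863 M for strong acid. pH = -log[H⁺] = -log(0.000863)

pH = 3.06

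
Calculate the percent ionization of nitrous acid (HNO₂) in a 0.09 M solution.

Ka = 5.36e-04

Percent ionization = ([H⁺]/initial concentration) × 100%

Using Ka equilibrium: x² + Ka×x - Ka×C = 0. Solving: [H⁺] = 6.6827e-03. Percent = (6.6827e-03/0.09) × 100

Percent ionization = 7.43%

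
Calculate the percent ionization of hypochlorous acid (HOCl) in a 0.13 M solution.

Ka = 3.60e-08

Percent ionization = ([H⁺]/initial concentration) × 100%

Using Ka equilibrium: x² + Ka×x - Ka×C = 0. Solving: [H⁺] = 6.8393e-05. Percent = (6.8393e-05/0.13) × 100

Percent ionization = 0.0526%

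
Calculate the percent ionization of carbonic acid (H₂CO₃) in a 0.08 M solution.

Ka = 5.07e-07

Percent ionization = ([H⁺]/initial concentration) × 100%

Using Ka equilibrium: x² + Ka×x - Ka×C = 0. Solving: [H⁺] = 2.0114e-04. Percent = (2.0114e-04/0.08) × 100

Percent ionization = 0.251%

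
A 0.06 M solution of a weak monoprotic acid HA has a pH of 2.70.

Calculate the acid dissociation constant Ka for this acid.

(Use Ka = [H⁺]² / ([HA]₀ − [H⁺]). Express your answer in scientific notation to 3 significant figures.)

[H⁺] = 10^(−pH) = 10^(−2.70) = 1.995e-03 M. For HA ⇌ H⁺ + A⁻, Ka = [H⁺][A⁻]/[HA] = [H⁺]² / ([HA]₀ − [H⁺]) = (1.995e-03)² / (0.06 − 1.995e-03) = 6.86e-05.

K_a = 6.86e-05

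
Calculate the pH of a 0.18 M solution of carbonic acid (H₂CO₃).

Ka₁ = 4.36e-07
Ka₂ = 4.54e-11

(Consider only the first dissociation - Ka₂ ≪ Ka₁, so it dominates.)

First dissociation dominates. From Ka₁ = [H⁺][HA⁻]/[H₂A], x² + Ka₁·x − Ka₁·C = 0 with C = 0.18 M and Ka₁ = 4.36e-07. Solving: [H⁺] = (−Ka₁ + √(Ka₁² + 4·Ka₁·C)) / 2 = 2.7992e-04 M. pH = -log(2.7992e-04) = 3.55.

pH = 3.55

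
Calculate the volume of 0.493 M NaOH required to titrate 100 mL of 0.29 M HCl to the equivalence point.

At equivalence: moles acid = moles base. moles HCl = 0.29 × 100/1000 = 0.029 mol. V_base = moles / 0.493 × 1000 = 58.8 mL.

V_{base} = 58.8 mL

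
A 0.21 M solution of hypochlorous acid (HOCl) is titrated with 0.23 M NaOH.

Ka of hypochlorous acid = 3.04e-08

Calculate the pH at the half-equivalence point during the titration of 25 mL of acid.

At half-equivalence [HA] = [A⁻], so Henderson-Hasselbalch gives pH = pKa = -log(3.04e-08) = 7.52.

pH = pKa = 7.52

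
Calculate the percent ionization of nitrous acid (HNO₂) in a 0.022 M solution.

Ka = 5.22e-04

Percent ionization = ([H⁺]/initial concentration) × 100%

Using Ka equilibrium: x² + Ka×x - Ka×C = 0. Solving: [H⁺] = 3.1378e-03. Percent = (3.1378e-03/0.022) × 100

Percent ionization = 14.3%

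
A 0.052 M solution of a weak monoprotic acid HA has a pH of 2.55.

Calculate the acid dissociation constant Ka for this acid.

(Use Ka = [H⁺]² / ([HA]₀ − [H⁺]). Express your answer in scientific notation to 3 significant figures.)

[H⁺] = 10^(−pH) = 10^(−2.55) = 2.818e-03 M. For HA ⇌ H⁺ + A⁻, Ka = [H⁺][A⁻]/[HA] = [H⁺]² / ([HA]₀ − [H⁺]) = (2.818e-03)² / (0.052 − 2.818e-03) = 1.62e-04.

K_a = 1.62e-04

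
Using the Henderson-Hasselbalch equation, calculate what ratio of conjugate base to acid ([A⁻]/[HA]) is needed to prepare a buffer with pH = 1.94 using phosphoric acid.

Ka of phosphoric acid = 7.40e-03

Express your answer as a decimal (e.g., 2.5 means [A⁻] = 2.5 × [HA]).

pKa = -log(7.40e-03) = 2.1308. pH = pKa + log([A⁻]/[HA]), so log([A⁻]/[HA]) = pH − pKa = 1.94 − 2.1308 = -0.1908. [A⁻]/[HA] = 10^(-0.1908) = 0.645

[A⁻]/[HA] = 0.645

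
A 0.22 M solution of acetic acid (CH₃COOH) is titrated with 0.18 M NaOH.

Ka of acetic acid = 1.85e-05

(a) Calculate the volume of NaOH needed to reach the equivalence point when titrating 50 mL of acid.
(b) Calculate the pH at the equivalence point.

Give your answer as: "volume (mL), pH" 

moles acid = 0.22 × 50/1000 = 0.011 mol; V_base = moles/0.18 × 1000 = 61.1 mL. At equivalence only the conjugate base is present: [A⁻] = 0.011/0.111 = 9.9000e-02 M. Kb = Kw/Ka = 5.41e-10; [OH⁻] = √(Kb × [A⁻]) = 7.3153e-06; pOH = 5.14; pH = 14 - pOH = 8.86.

V = 61.1 mL, pH = 8.86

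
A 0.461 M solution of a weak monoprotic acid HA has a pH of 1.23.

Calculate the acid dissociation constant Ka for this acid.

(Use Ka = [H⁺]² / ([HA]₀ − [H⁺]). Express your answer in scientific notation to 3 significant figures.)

[H⁺] = 10^(−pH) = 10^(−1.23) = 5.888e-02 M. For HA ⇌ H⁺ + A⁻, Ka = [H⁺][A⁻]/[HA] = [H⁺]² / ([HA]₀ − [H⁺]) = (5.888e-02)² / (0.461 − 5.888e-02) = 8.62e-03.

K_a = 8.62e-03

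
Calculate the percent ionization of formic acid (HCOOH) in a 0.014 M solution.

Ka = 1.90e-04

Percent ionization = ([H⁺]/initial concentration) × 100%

Using Ka equilibrium: x² + Ka×x - Ka×C = 0. Solving: [H⁺] = 1.5387e-03. Percent = (1.5387e-03/0.014) × 100

Percent ionization = 11%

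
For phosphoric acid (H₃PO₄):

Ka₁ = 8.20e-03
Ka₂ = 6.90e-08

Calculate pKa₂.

pKa₂ = -log(Ka₂) = -log(6.90e-08) = 7.16.

pK_{a2} = 7.16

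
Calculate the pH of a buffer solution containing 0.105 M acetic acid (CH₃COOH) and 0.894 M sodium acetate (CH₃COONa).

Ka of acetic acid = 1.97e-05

pKa = -log(1.97e-05) = 4.71. pH = pKa + log([A⁻]/[HA]) = 4.71 + log(0.894/0.105)

pH = 5.64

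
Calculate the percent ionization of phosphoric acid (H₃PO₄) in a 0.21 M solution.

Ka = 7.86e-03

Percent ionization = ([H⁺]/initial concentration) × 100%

Using Ka equilibrium: x² + Ka×x - Ka×C = 0. Solving: [H⁺] = 3.6887e-02. Percent = (3.6887e-02/0.21) × 100

Percent ionization = 17.6%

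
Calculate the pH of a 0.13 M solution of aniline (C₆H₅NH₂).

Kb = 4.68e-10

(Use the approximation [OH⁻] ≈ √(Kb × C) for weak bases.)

[OH⁻] = √(Kb × C) = √(4.68e-10 × 0.13) = 7.8000e-06. pOH = 5.11, pH = 14 - pOH

pH = 8.89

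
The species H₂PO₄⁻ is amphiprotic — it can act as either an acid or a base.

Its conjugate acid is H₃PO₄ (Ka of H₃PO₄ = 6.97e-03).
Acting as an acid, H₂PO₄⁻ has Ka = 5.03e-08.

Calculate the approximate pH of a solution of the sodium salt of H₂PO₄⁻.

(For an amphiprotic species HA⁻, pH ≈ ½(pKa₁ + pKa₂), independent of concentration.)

pKa₁ = -log(6.97e-03) = 2.16; pKa₂ = -log(5.03e-08) = 7.30. For an amphiprotic species, pH ≈ ½(pKa₁ + pKa₂) = ½(2.16 + 7.30) = 4.73.

pH = 4.73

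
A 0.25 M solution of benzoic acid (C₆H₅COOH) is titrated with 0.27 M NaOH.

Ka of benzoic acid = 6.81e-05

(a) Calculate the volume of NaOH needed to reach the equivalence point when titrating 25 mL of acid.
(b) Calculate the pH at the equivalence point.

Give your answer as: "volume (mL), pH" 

moles acid = 0.25 × 25/1000 = 0.00625 mol; V_base = moles/0.27 × 1000 = 23.1 mL. At equivalence only the conjugate base is present: [A⁻] = 0.00625/0.048 = 1.2981e-01 M. Kb = Kw/Ka = 1.47e-10; [OH⁻] = √(Kb × [A⁻]) = 4.3659e-06; pOH = 5.36; pH = 14 - pOH = 8.64.

V = 23.1 mL, pH = 8.64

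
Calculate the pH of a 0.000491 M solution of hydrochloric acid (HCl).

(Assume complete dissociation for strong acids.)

[H⁺] = 0.000491 M for strong acid. pH = -log[H⁺] = -log(0.000491)

pH = 3.31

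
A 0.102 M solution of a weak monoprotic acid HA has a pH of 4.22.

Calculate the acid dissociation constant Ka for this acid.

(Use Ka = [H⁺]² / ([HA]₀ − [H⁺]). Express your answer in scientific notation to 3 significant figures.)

[H⁺] = 10^(−pH) = 10^(−4.22) = 6.026e-05 M. For HA ⇌ H⁺ + A⁻, Ka = [H⁺][A⁻]/[HA] = [H⁺]² / ([HA]₀ − [H⁺]) = (6.026e-05)² / (0.102 − 6.026e-05) = 3.56e-08.

K_a = 3.56e-08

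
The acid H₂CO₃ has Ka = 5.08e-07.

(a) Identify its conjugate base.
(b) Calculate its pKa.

(a) The conjugate base is formed by removing one H⁺ from H₂CO₃, giving HCO₃⁻. (b) pKa = -log(Ka) = -log(5.08e-07) = 6.29.

Conjugate base: HCO₃⁻; pK_a = 6.29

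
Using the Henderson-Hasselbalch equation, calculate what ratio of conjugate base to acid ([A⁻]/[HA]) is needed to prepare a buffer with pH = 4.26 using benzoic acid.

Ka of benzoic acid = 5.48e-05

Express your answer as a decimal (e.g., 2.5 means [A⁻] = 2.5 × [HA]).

pKa = -log(5.48e-05) = 4.2612. pH = pKa + log([A⁻]/[HA]), so log([A⁻]/[HA]) = pH − pKa = 4.26 − 4.2612 = -0.0012. [A⁻]/[HA] = 10^(-0.0012) = 0.997

[A⁻]/[HA] = 0.997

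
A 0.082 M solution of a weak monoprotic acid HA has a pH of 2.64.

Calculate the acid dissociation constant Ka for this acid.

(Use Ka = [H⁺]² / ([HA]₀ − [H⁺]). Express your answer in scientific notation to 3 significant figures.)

[H⁺] = 10^(−pH) = 10^(−2.64) = 2.291e-03 M. For HA ⇌ H⁺ + A⁻, Ka = [H⁺][A⁻]/[HA] = [H⁺]² / ([HA]₀ − [H⁺]) = (2.291e-03)² / (0.082 − 2.291e-03) = 6.58e-05.

K_a = 6.58e-05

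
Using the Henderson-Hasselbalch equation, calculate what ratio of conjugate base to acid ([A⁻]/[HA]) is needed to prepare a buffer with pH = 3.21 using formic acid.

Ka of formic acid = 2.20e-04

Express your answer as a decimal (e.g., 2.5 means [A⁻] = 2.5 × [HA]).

pKa = -log(2.20e-04) = 3.6576. pH = pKa + log([A⁻]/[HA]), so log([A⁻]/[HA]) = pH − pKa = 3.21 − 3.6576 = -0.4476. [A⁻]/[HA] = 10^(-0.4476) = 0.357

[A⁻]/[HA] = 0.357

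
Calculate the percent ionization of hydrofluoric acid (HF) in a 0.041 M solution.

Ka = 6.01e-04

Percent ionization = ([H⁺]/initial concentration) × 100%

Using Ka equilibrium: x² + Ka×x - Ka×C = 0. Solving: [H⁺] = 4.6726e-03. Percent = (4.6726e-03/0.041) × 100

Percent ionization = 11.4%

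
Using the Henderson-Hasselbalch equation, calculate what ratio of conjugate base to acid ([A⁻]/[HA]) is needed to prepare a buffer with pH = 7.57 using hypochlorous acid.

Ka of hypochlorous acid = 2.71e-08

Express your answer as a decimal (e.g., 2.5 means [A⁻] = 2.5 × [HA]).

pKa = -log(2.71e-08) = 7.5670. pH = pKa + log([A⁻]/[HA]), so log([A⁻]/[HA]) = pH − pKa = 7.57 − 7.5670 = 0.0030. [A⁻]/[HA] = 10^(0.0030) = 1.01

[A⁻]/[HA] = 1.01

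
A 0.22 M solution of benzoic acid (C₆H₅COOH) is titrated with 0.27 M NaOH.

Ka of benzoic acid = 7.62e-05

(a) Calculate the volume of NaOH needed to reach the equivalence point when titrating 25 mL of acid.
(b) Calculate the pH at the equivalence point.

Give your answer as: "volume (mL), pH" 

moles acid = 0.22 × 25/1000 = 0.0055 mol; V_base = moles/0.27 × 1000 = 20.4 mL. At equivalence only the conjugate base is present: [A⁻] = 0.0055/0.045 = 1.2122e-01 M. Kb = Kw/Ka = 1.31e-10; [OH⁻] = √(Kb × [A⁻]) = 3.9886e-06; pOH = 5.40; pH = 14 - pOH = 8.60.

V = 20.4 mL, pH = 8.60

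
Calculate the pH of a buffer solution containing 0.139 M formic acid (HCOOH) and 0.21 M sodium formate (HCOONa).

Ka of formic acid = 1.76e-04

pKa = -log(1.76e-04) = 3.75. pH = pKa + log([A⁻]/[HA]) = 3.75 + log(0.21/0.139)

pH = 3.93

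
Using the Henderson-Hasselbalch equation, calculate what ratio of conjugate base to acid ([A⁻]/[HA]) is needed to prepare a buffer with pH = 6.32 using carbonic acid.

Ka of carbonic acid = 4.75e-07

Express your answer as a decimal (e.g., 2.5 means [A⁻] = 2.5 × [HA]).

pKa = -log(4.75e-07) = 6.3233. pH = pKa + log([A⁻]/[HA]), so log([A⁻]/[HA]) = pH − pKa = 6.32 − 6.3233 = -0.0033. [A⁻]/[HA] = 10^(-0.0033) = 0.992

[A⁻]/[HA] = 0.992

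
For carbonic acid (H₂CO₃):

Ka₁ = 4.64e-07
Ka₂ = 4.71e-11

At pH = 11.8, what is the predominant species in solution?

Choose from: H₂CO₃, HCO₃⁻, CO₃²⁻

pKa₁ = 6.33, pKa₂ = 10.33. For a polyprotic acid the predominant species crosses at each pKa: below pKa_n the protonated form dominates, above it the deprotonated form does. At pH = 11.8, the predominant species is CO₃²⁻.

CO₃²⁻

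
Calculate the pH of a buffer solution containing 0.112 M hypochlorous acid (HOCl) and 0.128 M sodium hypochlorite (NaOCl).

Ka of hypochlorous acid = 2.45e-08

pKa = -log(2.45e-08) = 7.61. pH = pKa + log([A⁻]/[HA]) = 7.61 + log(0.128/0.112)

pH = 7.67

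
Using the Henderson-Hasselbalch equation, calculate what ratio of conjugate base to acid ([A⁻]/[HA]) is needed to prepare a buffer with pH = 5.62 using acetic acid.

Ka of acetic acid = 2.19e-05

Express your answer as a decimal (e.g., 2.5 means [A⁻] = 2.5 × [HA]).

pKa = -log(2.19e-05) = 4.6596. pH = pKa + log([A⁻]/[HA]), so log([A⁻]/[HA]) = pH − pKa = 5.62 − 4.6596 = 0.9604. [A⁻]/[HA] = 10^(0.9604) = 9.13

[A⁻]/[HA] = 9.13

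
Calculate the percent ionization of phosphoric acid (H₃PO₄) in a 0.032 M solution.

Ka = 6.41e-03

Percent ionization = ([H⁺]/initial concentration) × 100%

Using Ka equilibrium: x² + Ka×x - Ka×C = 0. Solving: [H⁺] = 1.1471e-02. Percent = (1.1471e-02/0.032) × 100

Percent ionization = 35.8%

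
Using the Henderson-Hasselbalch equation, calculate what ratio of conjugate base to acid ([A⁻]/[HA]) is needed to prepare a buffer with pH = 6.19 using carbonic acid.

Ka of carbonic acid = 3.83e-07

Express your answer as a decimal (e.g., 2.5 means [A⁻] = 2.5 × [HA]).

pKa = -log(3.83e-07) = 6.4168. pH = pKa + log([A⁻]/[HA]), so log([A⁻]/[HA]) = pH − pKa = 6.19 − 6.4168 = -0.2268. [A⁻]/[HA] = 10^(-0.2268) = 0.593

[A⁻]/[HA] = 0.593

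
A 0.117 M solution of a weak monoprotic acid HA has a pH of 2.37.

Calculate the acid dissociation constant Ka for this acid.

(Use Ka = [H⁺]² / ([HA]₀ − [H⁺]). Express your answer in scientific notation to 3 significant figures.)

[H⁺] = 10^(−pH) = 10^(−2.37) = 4.266e-03 M. For HA ⇌ H⁺ + A⁻, Ka = [H⁺][A⁻]/[HA] = [H⁺]² / ([HA]₀ − [H⁺]) = (4.266e-03)² / (0.117 − 4.266e-03) = 1.61e-04.

K_a = 1.61e-04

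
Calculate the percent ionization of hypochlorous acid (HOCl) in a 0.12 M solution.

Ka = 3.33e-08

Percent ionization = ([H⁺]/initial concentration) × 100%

Using Ka equilibrium: x² + Ka×x - Ka×C = 0. Solving: [H⁺] = 6.3197e-05. Percent = (6.3197e-05/0.12) × 100

Percent ionization = 0.0527%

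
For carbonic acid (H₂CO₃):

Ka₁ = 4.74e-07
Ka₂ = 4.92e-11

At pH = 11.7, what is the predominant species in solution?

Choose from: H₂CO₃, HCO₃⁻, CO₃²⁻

pKa₁ = 6.32, pKa₂ = 10.31. For a polyprotic acid the predominant species crosses at each pKa: below pKa_n the protonated form dominates, above it the deprotonated form does. At pH = 11.7, the predominant species is CO₃²⁻.

CO₃²⁻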